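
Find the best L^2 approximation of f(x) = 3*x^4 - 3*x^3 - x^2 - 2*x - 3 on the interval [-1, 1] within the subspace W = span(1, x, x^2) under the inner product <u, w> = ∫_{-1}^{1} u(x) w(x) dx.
g(x) = 11*x^2/7 - 19*x/5 - 114/35

The best approximation g ∈ W is the orthogonal projection of f onto W. Writing g = a_0 + a_1 x + a_2 x^2, the coefficients solve the normal equations G · a = b where
  G_{ij} = <φ_i, φ_j> and b_i = <f, φ_i>, with φ_0 = 1, φ_1 = x, φ_2 = x^2.
G =
  [2, 0, 2/3]
  [0, 2/3, 0]
  [2/3, 0, 2/5],
b = (-82/15, -38/15, -54/35).
Solving gives a_0 = -114/35, a_1 = -19/5, a_2 = 11/7, so
  g(x) = 11*x^2/7 - 19*x/5 - 114/35.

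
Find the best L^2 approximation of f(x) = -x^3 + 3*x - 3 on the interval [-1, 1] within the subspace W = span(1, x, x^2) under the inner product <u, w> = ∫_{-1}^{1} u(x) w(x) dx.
g(x) = 12*x/5 - 3

The best approximation g ∈ W is the orthogonal projection of f onto W. Writing g = a_0 + a_1 x + a_2 x^2, the coefficients solve the normal equations G · a = b where
  G_{ij} = <φ_i, φ_j> and b_i = <f, φ_i>, with φ_0 = 1, φ_1 = x, φ_2 = x^2.
G =
  [2, 0, 2/3]
  [0, 2/3, 0]
  [2/3, 0, 2/5],
b = (-6, 8/5, -2).
Solving gives a_0 = -3, a_1 = 12/5, a_2 = 0, so
  g(x) = 12*x/5 - 3.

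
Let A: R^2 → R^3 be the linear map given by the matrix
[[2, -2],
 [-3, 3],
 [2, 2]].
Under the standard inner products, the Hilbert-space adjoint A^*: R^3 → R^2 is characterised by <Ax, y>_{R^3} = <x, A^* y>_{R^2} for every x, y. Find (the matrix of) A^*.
A^* = A^T =
[[2, -3, 2],
 [-2, 3, 2]]

For real matrices with standard dot products, the defining identity <Ax, y> = <x, A^* y> gives (Ax)^T y = x^T (A^*) y, i.e. x^T A^T y = x^T (A^*) y. Since this holds for all x, y, we must have A^* = A^T. Therefore
A^* =
[[2, -3, 2],
 [-2, 3, 2]].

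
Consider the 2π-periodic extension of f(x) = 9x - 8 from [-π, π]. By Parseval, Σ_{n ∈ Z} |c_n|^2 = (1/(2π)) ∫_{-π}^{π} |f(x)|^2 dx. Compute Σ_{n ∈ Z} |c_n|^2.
Σ |c_n|^2 = 27π^2 + 64

Expand and integrate term by term over [-π, π]:
  ∫ (9x)^2 dx = 81·(2π^3/3); ∫ 2·9·(-8)·x dx = 0 (odd integrand); ∫ (-8)^2 dx = 64·2π.
So (1/(2π)) ∫_{-π}^{π} (9x - 8)^2 dx = 81π^2/3 + 64 = 27π^2 + 64.
Parseval ⇒ Σ |c_n|^2 = 27π^2 + 64.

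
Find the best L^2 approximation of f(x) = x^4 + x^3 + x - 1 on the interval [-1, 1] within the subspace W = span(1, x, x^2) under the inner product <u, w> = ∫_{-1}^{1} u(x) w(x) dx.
g(x) = 6*x^2/7 + 8*x/5 - 38/35

The best approximation g ∈ W is the orthogonal projection of f onto W. Writing g = a_0 + a_1 x + a_2 x^2, the coefficients solve the normal equations G · a = b where
  G_{ij} = <φ_i, φ_j> and b_i = <f, φ_i>, with φ_0 = 1, φ_1 = x, φ_2 = x^2.
G =
  [2, 0, 2/3]
  [0, 2/3, 0]
  [2/3, 0, 2/5],
b = (-8/5, 16/15, -8/21).
Solving gives a_0 = -38/35, a_1 = 8/5, a_2 = 6/7, so
  g(x) = 6*x^2/7 + 8*x/5 - 38/35.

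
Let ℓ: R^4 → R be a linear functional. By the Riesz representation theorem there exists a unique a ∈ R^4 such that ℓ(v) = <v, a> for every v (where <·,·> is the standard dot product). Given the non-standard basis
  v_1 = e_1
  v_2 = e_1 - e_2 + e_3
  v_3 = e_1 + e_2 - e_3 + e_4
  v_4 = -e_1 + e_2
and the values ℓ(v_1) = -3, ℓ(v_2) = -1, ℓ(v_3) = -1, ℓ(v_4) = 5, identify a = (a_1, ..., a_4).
a = (-3, 2, 4, 4)

Write a = (a_1, ..., a_4) in the standard basis. For each basis vector v_i, ℓ(v_i) = <v_i, a> is a linear equation in the a_j's. Collect the n equations into a matrix system V a = ℓ, where row i of V is v_i (expressed in the standard basis). Since V is invertible (lower-triangular with 1s on the diagonal, up to permutation), solve by back-substitution:
  V =
[[1, 0, 0, 0],
 [1, -1, 1, 0],
 [1, 1, -1, 1],
 [-1, 1, 0, 0]]
  V a = (-3, -1, -1, 5)
Solving gives a = (-3, 2, 4, 4).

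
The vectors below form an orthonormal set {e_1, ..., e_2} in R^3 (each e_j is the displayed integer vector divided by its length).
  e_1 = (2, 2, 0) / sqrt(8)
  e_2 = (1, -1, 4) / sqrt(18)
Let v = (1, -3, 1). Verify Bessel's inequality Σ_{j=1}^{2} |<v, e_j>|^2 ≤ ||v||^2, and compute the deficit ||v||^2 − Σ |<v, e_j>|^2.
Σ |<v, e_j>|^2 = 50/9; ||v||^2 = 11; deficit = 49/9

Write each e_j = u_j / sqrt(<u_j, u_j>) where u_j is the displayed integer vector. Then <v, e_j> = <v, u_j> / sqrt(<u_j, u_j>), so |<v, e_j>|^2 = <v, u_j>^2 / <u_j, u_j>.
Coefficients: <v, e_1> = -4/sqrt(8), <v, e_2> = 8/sqrt(18).
Square and sum: Σ |<v, e_j>|^2 = 50/9.
Compute ||v||^2 = v·v = 11.
Deficit = 11 − 50/9 = 49/9 ≥ 0, confirming Bessel's inequality. (The deficit equals ||v − Σ <v,e_j> e_j||^2, the squared distance from v to span{e_j}.)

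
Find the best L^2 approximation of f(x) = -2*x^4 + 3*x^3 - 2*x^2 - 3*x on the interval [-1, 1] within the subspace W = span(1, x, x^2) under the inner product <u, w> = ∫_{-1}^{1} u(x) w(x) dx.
g(x) = -26*x^2/7 - 6*x/5 + 6/35

The best approximation g ∈ W is the orthogonal projection of f onto W. Writing g = a_0 + a_1 x + a_2 x^2, the coefficients solve the normal equations G · a = b where
  G_{ij} = <φ_i, φ_j> and b_i = <f, φ_i>, with φ_0 = 1, φ_1 = x, φ_2 = x^2.
G =
  [2, 0, 2/3]
  [0, 2/3, 0]
  [2/3, 0, 2/5],
b = (-32/15, -4/5, -48/35).
Solving gives a_0 = 6/35, a_1 = -6/5, a_2 = -26/7, so
  g(x) = -26*x^2/7 - 6*x/5 + 6/35.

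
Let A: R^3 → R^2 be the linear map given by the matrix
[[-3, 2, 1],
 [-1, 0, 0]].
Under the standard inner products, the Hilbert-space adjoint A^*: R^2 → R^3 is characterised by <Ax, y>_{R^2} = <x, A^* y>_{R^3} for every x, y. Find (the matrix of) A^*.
A^* = A^T =
[[-3, -1],
 [2, 0],
 [1, 0]]

For real matrices with standard dot products, the defining identity <Ax, y> = <x, A^* y> gives (Ax)^T y = x^T (A^*) y, i.e. x^T A^T y = x^T (A^*) y. Since this holds for all x, y, we must have A^* = A^T. Therefore
A^* =
[[-3, -1],
 [2, 0],
 [1, 0]].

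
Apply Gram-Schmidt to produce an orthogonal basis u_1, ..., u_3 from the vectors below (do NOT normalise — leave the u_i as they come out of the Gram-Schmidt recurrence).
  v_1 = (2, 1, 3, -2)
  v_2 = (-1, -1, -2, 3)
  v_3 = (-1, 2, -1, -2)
Orthogonal basis:
  u_1 = (2, 1, 3, -2)
  u_2 = (2/3, -1/6, 1/2, 4/3)
  u_3 = (0, 5/3, -1/3, 1/3)

Apply the Gram-Schmidt recurrence
  u_1 = v_1
  u_i = v_i − Σ_{j<i} ((v_i · u_j) / (u_j · u_j)) · u_j.

Step by step this gives:
  u_1 = (2, 1, 3, -2)
  u_2 = (2/3, -1/6, 1/2, 4/3)
  u_3 = (0, 5/3, -1/3, 1/3)

Orthogonality check:
  u_2 · u_1 = 0 (should be 0)
  u_3 · u_1 = 0 (should be 0)
  u_3 · u_2 = 0 (should be 0)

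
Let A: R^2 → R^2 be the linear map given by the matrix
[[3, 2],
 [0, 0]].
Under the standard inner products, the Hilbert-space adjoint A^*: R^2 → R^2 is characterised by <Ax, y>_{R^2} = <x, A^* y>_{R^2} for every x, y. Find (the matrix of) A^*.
A^* = A^T =
[[3, 0],
 [2, 0]]

For real matrices with standard dot products, the defining identity <Ax, y> = <x, A^* y> gives (Ax)^T y = x^T (A^*) y, i.e. x^T A^T y = x^T (A^*) y. Since this holds for all x, y, we must have A^* = A^T. Therefore
A^* =
[[3, 0],
 [2, 0]].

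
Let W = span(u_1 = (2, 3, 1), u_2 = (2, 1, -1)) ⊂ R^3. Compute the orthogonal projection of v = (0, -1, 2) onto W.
proj_W(v) = (-1, 0, 1)

Set up U = [u_1 | ... | u_2] ∈ R^(3×2). The projector onto W = col(U) is P = U (U^T U)^(-1) U^T.
Compute U^T U =
  [14, 6]
  [6, 6],
and U^T v = (-1, -3).
Solve U^T U · c = U^T v for the coefficients: c = (1/4, -3/4). The projection is proj_W(v) = U c.
Check: (v - proj_W(v)) · u_1 = 0  (should be 0).
Check: (v - proj_W(v)) · u_2 = 0  (should be 0).
Result: proj_W(v) = (-1, 0, 1).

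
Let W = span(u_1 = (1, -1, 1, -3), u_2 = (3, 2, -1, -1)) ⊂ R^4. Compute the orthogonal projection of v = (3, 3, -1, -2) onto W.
proj_W(v) = (208/57, 127/57, -20/19, -88/57)

Set up U = [u_1 | ... | u_2] ∈ R^(4×2). The projector onto W = col(U) is P = U (U^T U)^(-1) U^T.
Compute U^T U =
  [12, 3]
  [3, 15],
and U^T v = (5, 18).
Solve U^T U · c = U^T v for the coefficients: c = (7/57, 67/57). The projection is proj_W(v) = U c.
Check: (v - proj_W(v)) · u_1 = 0  (should be 0).
Check: (v - proj_W(v)) · u_2 = 0  (should be 0).
Result: proj_W(v) = (208/57, 127/57, -20/19, -88/57).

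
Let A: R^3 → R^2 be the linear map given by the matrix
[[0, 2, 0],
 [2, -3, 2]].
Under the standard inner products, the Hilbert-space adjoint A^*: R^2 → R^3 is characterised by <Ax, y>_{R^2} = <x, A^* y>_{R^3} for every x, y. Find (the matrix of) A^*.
A^* = A^T =
[[0, 2],
 [2, -3],
 [0, 2]]

For real matrices with standard dot products, the defining identity <Ax, y> = <x, A^* y> gives (Ax)^T y = x^T (A^*) y, i.e. x^T A^T y = x^T (A^*) y. Since this holds for all x, y, we must have A^* = A^T. Therefore
A^* =
[[0, 2],
 [2, -3],
 [0, 2]].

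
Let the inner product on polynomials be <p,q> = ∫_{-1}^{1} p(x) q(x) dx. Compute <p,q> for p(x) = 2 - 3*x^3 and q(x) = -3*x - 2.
<p,q> = -22/5

Expand the product: p(x)·q(x) = 9*x^4 + 6*x^3 - 6*x - 4.
∫_{-1}^{1} of each monomial x^k gives [2/(k+1) if k even, 0 if k odd]. Integrating term-by-term (or equivalently evaluating the antiderivative F(x) = 9*x^5/5 + 3*x^4/2 - 3*x^2 - 4*x at the endpoints):
  F(1) − F(−1) = -37/10 − (7/10) = -22/5.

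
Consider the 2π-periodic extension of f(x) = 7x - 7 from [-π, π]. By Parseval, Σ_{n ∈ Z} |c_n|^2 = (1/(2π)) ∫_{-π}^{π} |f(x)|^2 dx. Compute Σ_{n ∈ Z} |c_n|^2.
Σ |c_n|^2 = 49π^2/3 + 49

Expand and integrate term by term over [-π, π]:
  ∫ (7x)^2 dx = 49·(2π^3/3); ∫ 2·7·(-7)·x dx = 0 (odd integrand); ∫ (-7)^2 dx = 49·2π.
So (1/(2π)) ∫_{-π}^{π} (7x - 7)^2 dx = 49π^2/3 + 49 = 49π^2/3 + 49.
Parseval ⇒ Σ |c_n|^2 = 49π^2/3 + 49.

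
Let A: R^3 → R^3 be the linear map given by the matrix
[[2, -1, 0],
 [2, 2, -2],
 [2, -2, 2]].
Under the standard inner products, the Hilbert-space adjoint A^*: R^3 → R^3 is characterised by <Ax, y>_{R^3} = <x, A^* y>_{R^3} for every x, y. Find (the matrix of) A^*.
A^* = A^T =
[[2, 2, 2],
 [-1, 2, -2],
 [0, -2, 2]]

For real matrices with standard dot products, the defining identity <Ax, y> = <x, A^* y> gives (Ax)^T y = x^T (A^*) y, i.e. x^T A^T y = x^T (A^*) y. Since this holds for all x, y, we must have A^* = A^T. Therefore
A^* =
[[2, 2, 2],
 [-1, 2, -2],
 [0, -2, 2]].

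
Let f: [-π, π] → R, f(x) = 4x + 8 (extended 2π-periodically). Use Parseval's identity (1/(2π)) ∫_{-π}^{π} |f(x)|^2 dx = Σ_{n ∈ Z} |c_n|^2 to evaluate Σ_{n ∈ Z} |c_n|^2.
Σ |c_n|^2 = 16π^2/3 + 64

Expand and integrate term by term over [-π, π]:
  ∫ (4x)^2 dx = 16·(2π^3/3); ∫ 2·4·(8)·x dx = 0 (odd integrand); ∫ 8^2 dx = 64·2π.
So (1/(2π)) ∫_{-π}^{π} (4x + 8)^2 dx = 16π^2/3 + 64 = 16π^2/3 + 64.
Parseval ⇒ Σ |c_n|^2 = 16π^2/3 + 64.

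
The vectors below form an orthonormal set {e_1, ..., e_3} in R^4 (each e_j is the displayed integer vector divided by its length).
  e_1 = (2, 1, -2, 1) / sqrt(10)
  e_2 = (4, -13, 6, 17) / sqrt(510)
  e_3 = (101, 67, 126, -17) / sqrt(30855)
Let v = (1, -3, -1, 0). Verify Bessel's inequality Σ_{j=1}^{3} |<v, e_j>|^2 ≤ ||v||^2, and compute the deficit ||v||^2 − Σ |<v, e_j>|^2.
Σ |<v, e_j>|^2 = 2686/605; ||v||^2 = 11; deficit = 3969/605

Write each e_j = u_j / sqrt(<u_j, u_j>) where u_j is the displayed integer vector. Then <v, e_j> = <v, u_j> / sqrt(<u_j, u_j>), so |<v, e_j>|^2 = <v, u_j>^2 / <u_j, u_j>.
Coefficients: <v, e_1> = 1/sqrt(10), <v, e_2> = 37/sqrt(510), <v, e_3> = -226/sqrt(30855).
Square and sum: Σ |<v, e_j>|^2 = 2686/605.
Compute ||v||^2 = v·v = 11.
Deficit = 11 − 2686/605 = 3969/605 ≥ 0, confirming Bessel's inequality. (The deficit equals ||v − Σ <v,e_j> e_j||^2, the squared distance from v to span{e_j}.)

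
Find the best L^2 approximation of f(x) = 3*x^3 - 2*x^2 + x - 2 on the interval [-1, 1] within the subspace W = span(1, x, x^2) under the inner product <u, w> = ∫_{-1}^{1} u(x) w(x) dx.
g(x) = -2*x^2 + 14*x/5 - 2

The best approximation g ∈ W is the orthogonal projection of f onto W. Writing g = a_0 + a_1 x + a_2 x^2, the coefficients solve the normal equations G · a = b where
  G_{ij} = <φ_i, φ_j> and b_i = <f, φ_i>, with φ_0 = 1, φ_1 = x, φ_2 = x^2.
G =
  [2, 0, 2/3]
  [0, 2/3, 0]
  [2/3, 0, 2/5],
b = (-16/3, 28/15, -32/15).
Solving gives a_0 = -2, a_1 = 14/5, a_2 = -2, so
  g(x) = -2*x^2 + 14*x/5 - 2.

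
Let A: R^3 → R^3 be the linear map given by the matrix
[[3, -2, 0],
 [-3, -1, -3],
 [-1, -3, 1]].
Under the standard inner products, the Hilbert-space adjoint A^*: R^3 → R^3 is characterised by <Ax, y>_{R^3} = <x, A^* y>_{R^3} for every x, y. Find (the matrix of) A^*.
A^* = A^T =
[[3, -3, -1],
 [-2, -1, -3],
 [0, -3, 1]]

For real matrices with standard dot products, the defining identity <Ax, y> = <x, A^* y> gives (Ax)^T y = x^T (A^*) y, i.e. x^T A^T y = x^T (A^*) y. Since this holds for all x, y, we must have A^* = A^T. Therefore
A^* =
[[3, -3, -1],
 [-2, -1, -3],
 [0, -3, 1]].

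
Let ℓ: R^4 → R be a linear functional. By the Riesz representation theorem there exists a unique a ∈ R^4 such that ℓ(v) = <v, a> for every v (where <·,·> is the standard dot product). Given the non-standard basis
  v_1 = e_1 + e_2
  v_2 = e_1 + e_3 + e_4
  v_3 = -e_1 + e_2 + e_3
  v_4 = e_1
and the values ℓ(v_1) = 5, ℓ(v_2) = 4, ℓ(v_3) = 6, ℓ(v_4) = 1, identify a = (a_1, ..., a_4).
a = (1, 4, 3, 0)

Write a = (a_1, ..., a_4) in the standard basis. For each basis vector v_i, ℓ(v_i) = <v_i, a> is a linear equation in the a_j's. Collect the n equations into a matrix system V a = ℓ, where row i of V is v_i (expressed in the standard basis). Since V is invertible (lower-triangular with 1s on the diagonal, up to permutation), solve by back-substitution:
  V =
[[1, 1, 0, 0],
 [1, 0, 1, 1],
 [-1, 1, 1, 0],
 [1, 0, 0, 0]]
  V a = (5, 4, 6, 1)
Solving gives a = (1, 4, 3, 0).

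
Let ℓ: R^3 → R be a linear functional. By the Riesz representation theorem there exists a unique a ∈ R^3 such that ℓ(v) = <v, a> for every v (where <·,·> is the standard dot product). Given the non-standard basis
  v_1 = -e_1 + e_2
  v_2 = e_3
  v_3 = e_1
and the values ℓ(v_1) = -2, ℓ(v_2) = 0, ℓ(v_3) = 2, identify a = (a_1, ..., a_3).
a = (2, 0, 0)

Write a = (a_1, ..., a_3) in the standard basis. For each basis vector v_i, ℓ(v_i) = <v_i, a> is a linear equation in the a_j's. Collect the n equations into a matrix system V a = ℓ, where row i of V is v_i (expressed in the standard basis). Since V is invertible (lower-triangular with 1s on the diagonal, up to permutation), solve by back-substitution:
  V =
[[-1, 1, 0],
 [0, 0, 1],
 [1, 0, 0]]
  V a = (-2, 0, 2)
Solving gives a = (2, 0, 0).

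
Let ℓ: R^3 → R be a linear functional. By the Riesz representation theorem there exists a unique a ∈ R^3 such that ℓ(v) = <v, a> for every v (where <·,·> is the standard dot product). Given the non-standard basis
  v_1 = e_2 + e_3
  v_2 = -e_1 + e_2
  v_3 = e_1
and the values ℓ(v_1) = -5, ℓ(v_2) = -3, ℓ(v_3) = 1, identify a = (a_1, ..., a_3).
a = (1, -2, -3)

Write a = (a_1, ..., a_3) in the standard basis. For each basis vector v_i, ℓ(v_i) = <v_i, a> is a linear equation in the a_j's. Collect the n equations into a matrix system V a = ℓ, where row i of V is v_i (expressed in the standard basis). Since V is invertible (lower-triangular with 1s on the diagonal, up to permutation), solve by back-substitution:
  V =
[[0, 1, 1],
 [-1, 1, 0],
 [1, 0, 0]]
  V a = (-5, -3, 1)
Solving gives a = (1, -2, -3).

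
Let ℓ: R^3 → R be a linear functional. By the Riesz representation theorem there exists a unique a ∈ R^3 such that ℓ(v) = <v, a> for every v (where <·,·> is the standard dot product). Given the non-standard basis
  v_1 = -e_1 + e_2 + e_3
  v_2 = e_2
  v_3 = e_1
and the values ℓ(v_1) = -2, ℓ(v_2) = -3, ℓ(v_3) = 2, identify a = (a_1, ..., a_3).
a = (2, -3, 3)

Write a = (a_1, ..., a_3) in the standard basis. For each basis vector v_i, ℓ(v_i) = <v_i, a> is a linear equation in the a_j's. Collect the n equations into a matrix system V a = ℓ, where row i of V is v_i (expressed in the standard basis). Since V is invertible (lower-triangular with 1s on the diagonal, up to permutation), solve by back-substitution:
  V =
[[-1, 1, 1],
 [0, 1, 0],
 [1, 0, 0]]
  V a = (-2, -3, 2)
Solving gives a = (2, -3, 3).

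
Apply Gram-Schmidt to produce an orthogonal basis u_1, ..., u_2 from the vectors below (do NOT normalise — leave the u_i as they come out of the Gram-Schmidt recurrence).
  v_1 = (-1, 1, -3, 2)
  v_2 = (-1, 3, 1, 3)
Orthogonal basis:
  u_1 = (-1, 1, -3, 2)
  u_2 = (-8/15, 38/15, 12/5, 31/15)

Apply the Gram-Schmidt recurrence
  u_1 = v_1
  u_i = v_i − Σ_{j<i} ((v_i · u_j) / (u_j · u_j)) · u_j.

Step by step this gives:
  u_1 = (-1, 1, -3, 2)
  u_2 = (-8/15, 38/15, 12/5, 31/15)

Orthogonality check:
  u_2 · u_1 = 0 (should be 0)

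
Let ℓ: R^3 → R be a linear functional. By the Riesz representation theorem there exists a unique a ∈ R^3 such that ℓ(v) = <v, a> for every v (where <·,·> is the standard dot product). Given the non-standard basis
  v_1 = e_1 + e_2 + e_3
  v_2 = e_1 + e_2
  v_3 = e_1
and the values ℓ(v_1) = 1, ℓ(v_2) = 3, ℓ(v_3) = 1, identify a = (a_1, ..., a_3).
a = (1, 2, -2)

Write a = (a_1, ..., a_3) in the standard basis. For each basis vector v_i, ℓ(v_i) = <v_i, a> is a linear equation in the a_j's. Collect the n equations into a matrix system V a = ℓ, where row i of V is v_i (expressed in the standard basis). Since V is invertible (lower-triangular with 1s on the diagonal, up to permutation), solve by back-substitution:
  V =
[[1, 1, 1],
 [1, 1, 0],
 [1, 0, 0]]
  V a = (1, 3, 1)
Solving gives a = (1, 2, -2).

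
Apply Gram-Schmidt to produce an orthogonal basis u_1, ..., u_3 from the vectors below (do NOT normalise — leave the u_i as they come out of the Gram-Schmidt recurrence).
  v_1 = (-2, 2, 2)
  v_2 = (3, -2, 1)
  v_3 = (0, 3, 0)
Orthogonal basis:
  u_1 = (-2, 2, 2)
  u_2 = (5/3, -2/3, 7/3)
  u_3 = (18/13, 24/13, -6/13)

Apply the Gram-Schmidt recurrence
  u_1 = v_1
  u_i = v_i − Σ_{j<i} ((v_i · u_j) / (u_j · u_j)) · u_j.

Step by step this gives:
  u_1 = (-2, 2, 2)
  u_2 = (5/3, -2/3, 7/3)
  u_3 = (18/13, 24/13, -6/13)

Orthogonality check:
  u_2 · u_1 = 0 (should be 0)
  u_3 · u_1 = 0 (should be 0)
  u_3 · u_2 = 0 (should be 0)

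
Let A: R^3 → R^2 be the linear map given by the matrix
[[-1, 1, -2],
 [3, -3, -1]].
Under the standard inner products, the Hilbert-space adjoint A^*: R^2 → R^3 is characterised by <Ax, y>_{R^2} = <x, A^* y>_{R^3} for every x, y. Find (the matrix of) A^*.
A^* = A^T =
[[-1, 3],
 [1, -3],
 [-2, -1]]

For real matrices with standard dot products, the defining identity <Ax, y> = <x, A^* y> gives (Ax)^T y = x^T (A^*) y, i.e. x^T A^T y = x^T (A^*) y. Since this holds for all x, y, we must have A^* = A^T. Therefore
A^* =
[[-1, 3],
 [1, -3],
 [-2, -1]].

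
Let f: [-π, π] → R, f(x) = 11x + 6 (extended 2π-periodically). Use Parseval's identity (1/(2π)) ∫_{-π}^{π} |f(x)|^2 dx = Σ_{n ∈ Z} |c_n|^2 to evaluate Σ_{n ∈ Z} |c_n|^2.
Σ |c_n|^2 = 121π^2/3 + 36

Expand and integrate term by term over [-π, π]:
  ∫ (11x)^2 dx = 121·(2π^3/3); ∫ 2·11·(6)·x dx = 0 (odd integrand); ∫ 6^2 dx = 36·2π.
So (1/(2π)) ∫_{-π}^{π} (11x + 6)^2 dx = 121π^2/3 + 36 = 121π^2/3 + 36.
Parseval ⇒ Σ |c_n|^2 = 121π^2/3 + 36.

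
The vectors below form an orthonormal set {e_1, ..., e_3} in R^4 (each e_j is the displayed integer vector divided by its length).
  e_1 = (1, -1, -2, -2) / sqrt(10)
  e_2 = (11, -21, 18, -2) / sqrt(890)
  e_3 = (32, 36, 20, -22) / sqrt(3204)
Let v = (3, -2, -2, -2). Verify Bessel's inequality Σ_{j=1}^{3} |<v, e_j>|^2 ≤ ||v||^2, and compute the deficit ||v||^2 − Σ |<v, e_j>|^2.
Σ |<v, e_j>|^2 = 173/9; ||v||^2 = 21; deficit = 16/9

Write each e_j = u_j / sqrt(<u_j, u_j>) where u_j is the displayed integer vector. Then <v, e_j> = <v, u_j> / sqrt(<u_j, u_j>), so |<v, e_j>|^2 = <v, u_j>^2 / <u_j, u_j>.
Coefficients: <v, e_1> = 13/sqrt(10), <v, e_2> = 43/sqrt(890), <v, e_3> = 28/sqrt(3204).
Square and sum: Σ |<v, e_j>|^2 = 173/9.
Compute ||v||^2 = v·v = 21.
Deficit = 21 − 173/9 = 16/9 ≥ 0, confirming Bessel's inequality. (The deficit equals ||v − Σ <v,e_j> e_j||^2, the squared distance from v to span{e_j}.)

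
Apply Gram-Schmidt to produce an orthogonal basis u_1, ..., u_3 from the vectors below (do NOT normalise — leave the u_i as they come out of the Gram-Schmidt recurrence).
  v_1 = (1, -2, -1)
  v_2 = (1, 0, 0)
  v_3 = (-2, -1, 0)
Orthogonal basis:
  u_1 = (1, -2, -1)
  u_2 = (5/6, 1/3, 1/6)
  u_3 = (0, -1/5, 2/5)

Apply the Gram-Schmidt recurrence
  u_1 = v_1
  u_i = v_i − Σ_{j<i} ((v_i · u_j) / (u_j · u_j)) · u_j.

Step by step this gives:
  u_1 = (1, -2, -1)
  u_2 = (5/6, 1/3, 1/6)
  u_3 = (0, -1/5, 2/5)

Orthogonality check:
  u_2 · u_1 = 0 (should be 0)
  u_3 · u_1 = 0 (should be 0)
  u_3 · u_2 = 0 (should be 0)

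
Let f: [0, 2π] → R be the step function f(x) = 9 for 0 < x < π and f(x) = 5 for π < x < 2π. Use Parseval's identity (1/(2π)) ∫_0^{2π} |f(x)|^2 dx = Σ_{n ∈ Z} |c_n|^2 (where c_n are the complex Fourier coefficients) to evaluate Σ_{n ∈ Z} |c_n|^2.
Σ |c_n|^2 = 53

Parseval equates the L^2 energy of f (normalised by 1/(2π)) with the ℓ^2 sum of its Fourier coefficients: (1/(2π)) ∫_0^{2π} |f|^2 = Σ |c_n|^2.
Compute the left side: (1/(2π)) [∫_0^π 9^2 dx + ∫_π^{2π} 5^2 dx] = (1/(2π)) · (81π + 25π) = (81 + 25)/2 = 53.
So Σ_{n ∈ Z} |c_n|^2 = 53.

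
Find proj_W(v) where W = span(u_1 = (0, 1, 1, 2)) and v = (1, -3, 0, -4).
proj_W(v) = (0, -11/6, -11/6, -11/3)

Set up U = [u_1 | ... | u_1] ∈ R^(4×1). The projector onto W = col(U) is P = U (U^T U)^(-1) U^T.
Compute U^T U =
  [6],
and U^T v = (-11).
Solve U^T U · c = U^T v for the coefficients: c = (-11/6). The projection is proj_W(v) = U c.
Check: (v - proj_W(v)) · u_1 = 0  (should be 0).
Result: proj_W(v) = (0, -11/6, -11/6, -11/3).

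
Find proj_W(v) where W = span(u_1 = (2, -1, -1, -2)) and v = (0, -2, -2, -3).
proj_W(v) = (2, -1, -1, -2)

Set up U = [u_1 | ... | u_1] ∈ R^(4×1). The projector onto W = col(U) is P = U (U^T U)^(-1) U^T.
Compute U^T U =
  [10],
and U^T v = (10).
Solve U^T U · c = U^T v for the coefficients: c = (1). The projection is proj_W(v) = U c.
Check: (v - proj_W(v)) · u_1 = 0  (should be 0).
Result: proj_W(v) = (2, -1, -1, -2).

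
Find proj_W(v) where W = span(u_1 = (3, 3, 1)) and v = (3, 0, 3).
proj_W(v) = (36/19, 36/19, 12/19)

Set up U = [u_1 | ... | u_1] ∈ R^(3×1). The projector onto W = col(U) is P = U (U^T U)^(-1) U^T.
Compute U^T U =
  [19],
and U^T v = (12).
Solve U^T U · c = U^T v for the coefficients: c = (12/19). The projection is proj_W(v) = U c.
Check: (v - proj_W(v)) · u_1 = 0  (should be 0).
Result: proj_W(v) = (36/19, 36/19, 12/19).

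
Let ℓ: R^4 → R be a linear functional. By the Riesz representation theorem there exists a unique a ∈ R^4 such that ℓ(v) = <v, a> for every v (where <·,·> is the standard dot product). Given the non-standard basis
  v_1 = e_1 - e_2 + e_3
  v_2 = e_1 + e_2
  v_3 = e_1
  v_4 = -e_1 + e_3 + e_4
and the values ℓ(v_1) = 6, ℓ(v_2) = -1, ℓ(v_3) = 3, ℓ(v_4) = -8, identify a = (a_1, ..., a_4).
a = (3, -4, -1, -4)

Write a = (a_1, ..., a_4) in the standard basis. For each basis vector v_i, ℓ(v_i) = <v_i, a> is a linear equation in the a_j's. Collect the n equations into a matrix system V a = ℓ, where row i of V is v_i (expressed in the standard basis). Since V is invertible (lower-triangular with 1s on the diagonal, up to permutation), solve by back-substitution:
  V =
[[1, -1, 1, 0],
 [1, 1, 0, 0],
 [1, 0, 0, 0],
 [-1, 0, 1, 1]]
  V a = (6, -1, 3, -8)
Solving gives a = (3, -4, -1, -4).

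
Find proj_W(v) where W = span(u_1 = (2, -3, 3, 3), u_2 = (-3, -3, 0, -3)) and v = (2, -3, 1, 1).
proj_W(v) = (76/89, -209/89, 171/89, 133/89)

Set up U = [u_1 | ... | u_2] ∈ R^(4×2). The projector onto W = col(U) is P = U (U^T U)^(-1) U^T.
Compute U^T U =
  [31, -6]
  [-6, 27],
and U^T v = (19, 0).
Solve U^T U · c = U^T v for the coefficients: c = (57/89, 38/267). The projection is proj_W(v) = U c.
Check: (v - proj_W(v)) · u_1 = 0  (should be 0).
Check: (v - proj_W(v)) · u_2 = 0  (should be 0).
Result: proj_W(v) = (76/89, -209/89, 171/89, 133/89).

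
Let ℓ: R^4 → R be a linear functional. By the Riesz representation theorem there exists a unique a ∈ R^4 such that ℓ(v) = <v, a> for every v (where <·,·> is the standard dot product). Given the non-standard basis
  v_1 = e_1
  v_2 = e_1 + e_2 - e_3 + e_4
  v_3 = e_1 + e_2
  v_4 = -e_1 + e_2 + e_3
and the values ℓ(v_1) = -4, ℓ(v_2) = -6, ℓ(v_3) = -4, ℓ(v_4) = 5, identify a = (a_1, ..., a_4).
a = (-4, 0, 1, -1)

Write a = (a_1, ..., a_4) in the standard basis. For each basis vector v_i, ℓ(v_i) = <v_i, a> is a linear equation in the a_j's. Collect the n equations into a matrix system V a = ℓ, where row i of V is v_i (expressed in the standard basis). Since V is invertible (lower-triangular with 1s on the diagonal, up to permutation), solve by back-substitution:
  V =
[[1, 0, 0, 0],
 [1, 1, -1, 1],
 [1, 1, 0, 0],
 [-1, 1, 1, 0]]
  V a = (-4, -6, -4, 5)
Solving gives a = (-4, 0, 1, -1).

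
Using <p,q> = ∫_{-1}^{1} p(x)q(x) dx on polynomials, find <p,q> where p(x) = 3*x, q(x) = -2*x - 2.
<p,q> = -4

Expand the product: p(x)·q(x) = -6*x^2 - 6*x.
∫_{-1}^{1} of each monomial x^k gives [2/(k+1) if k even, 0 if k odd]. Integrating term-by-term (or equivalently evaluating the antiderivative F(x) = -2*x^3 - 3*x^2 at the endpoints):
  F(1) − F(−1) = -5 − (-1) = -4.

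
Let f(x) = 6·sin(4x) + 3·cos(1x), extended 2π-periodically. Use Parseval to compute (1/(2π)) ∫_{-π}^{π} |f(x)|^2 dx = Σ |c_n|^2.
Σ |c_n|^2 = 45/2

Expand |f|^2 and use orthogonality of {sin(nx), cos(mx)} on [-π, π]:
  ∫_{-π}^{π} sin(nx)^2 dx = π, ∫ cos(mx)^2 dx = π, and cross terms integrate to 0.
So ∫_{-π}^{π} f(x)^2 dx = 6^2 · π + 3^2 · π = (36 + 9)π.
Divide by 2π: (36 + 9)/2 = 45/2.
By Parseval, this equals Σ |c_n|^2.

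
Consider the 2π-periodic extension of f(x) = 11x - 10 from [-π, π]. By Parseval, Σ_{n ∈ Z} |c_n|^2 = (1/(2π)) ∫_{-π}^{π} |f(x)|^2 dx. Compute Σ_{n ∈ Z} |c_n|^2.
Σ |c_n|^2 = 121π^2/3 + 100

Expand and integrate term by term over [-π, π]:
  ∫ (11x)^2 dx = 121·(2π^3/3); ∫ 2·11·(-10)·x dx = 0 (odd integrand); ∫ (-10)^2 dx = 100·2π.
So (1/(2π)) ∫_{-π}^{π} (11x - 10)^2 dx = 121π^2/3 + 100 = 121π^2/3 + 100.
Parseval ⇒ Σ |c_n|^2 = 121π^2/3 + 100.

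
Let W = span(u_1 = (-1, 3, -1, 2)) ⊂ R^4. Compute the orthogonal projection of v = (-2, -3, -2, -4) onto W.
proj_W(v) = (13/15, -13/5, 13/15, -26/15)

Set up U = [u_1 | ... | u_1] ∈ R^(4×1). The projector onto W = col(U) is P = U (U^T U)^(-1) U^T.
Compute U^T U =
  [15],
and U^T v = (-13).
Solve U^T U · c = U^T v for the coefficients: c = (-13/15). The projection is proj_W(v) = U c.
Check: (v - proj_W(v)) · u_1 = 0  (should be 0).
Result: proj_W(v) = (13/15, -13/5, 13/15, -26/15).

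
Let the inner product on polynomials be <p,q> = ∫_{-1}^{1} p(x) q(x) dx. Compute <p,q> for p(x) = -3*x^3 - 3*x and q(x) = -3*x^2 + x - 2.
<p,q> = -16/5

Expand the product: p(x)·q(x) = 9*x^5 - 3*x^4 + 15*x^3 - 3*x^2 + 6*x.
∫_{-1}^{1} of each monomial x^k gives [2/(k+1) if k even, 0 if k odd]. Integrating term-by-term (or equivalently evaluating the antiderivative F(x) = 3*x^6/2 - 3*x^5/5 + 15*x^4/4 - x^3 + 3*x^2 at the endpoints):
  F(1) − F(−1) = 133/20 − (197/20) = -16/5.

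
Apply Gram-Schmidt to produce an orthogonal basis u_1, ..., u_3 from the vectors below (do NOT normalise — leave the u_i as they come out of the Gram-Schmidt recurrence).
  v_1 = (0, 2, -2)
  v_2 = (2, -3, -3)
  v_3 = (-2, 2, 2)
Orthogonal basis:
  u_1 = (0, 2, -2)
  u_2 = (2, -3, -3)
  u_3 = (-6/11, -2/11, -2/11)

Apply the Gram-Schmidt recurrence
  u_1 = v_1
  u_i = v_i − Σ_{j<i} ((v_i · u_j) / (u_j · u_j)) · u_j.

Step by step this gives:
  u_1 = (0, 2, -2)
  u_2 = (2, -3, -3)
  u_3 = (-6/11, -2/11, -2/11)

Orthogonality check:
  u_2 · u_1 = 0 (should be 0)
  u_3 · u_1 = 0 (should be 0)
  u_3 · u_2 = 0 (should be 0)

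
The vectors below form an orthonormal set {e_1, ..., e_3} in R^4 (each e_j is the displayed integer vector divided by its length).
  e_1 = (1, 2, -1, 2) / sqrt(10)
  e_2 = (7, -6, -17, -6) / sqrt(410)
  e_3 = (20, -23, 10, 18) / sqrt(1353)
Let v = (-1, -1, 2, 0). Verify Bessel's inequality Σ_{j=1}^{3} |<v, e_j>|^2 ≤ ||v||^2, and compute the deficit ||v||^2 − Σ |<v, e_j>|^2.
Σ |<v, e_j>|^2 = 194/33; ||v||^2 = 6; deficit = 4/33

Write each e_j = u_j / sqrt(<u_j, u_j>) where u_j is the displayed integer vector. Then <v, e_j> = <v, u_j> / sqrt(<u_j, u_j>), so |<v, e_j>|^2 = <v, u_j>^2 / <u_j, u_j>.
Coefficients: <v, e_1> = -5/sqrt(10), <v, e_2> = -35/sqrt(410), <v, e_3> = 23/sqrt(1353).
Square and sum: Σ |<v, e_j>|^2 = 194/33.
Compute ||v||^2 = v·v = 6.
Deficit = 6 − 194/33 = 4/33 ≥ 0, confirming Bessel's inequality. (The deficit equals ||v − Σ <v,e_j> e_j||^2, the squared distance from v to span{e_j}.)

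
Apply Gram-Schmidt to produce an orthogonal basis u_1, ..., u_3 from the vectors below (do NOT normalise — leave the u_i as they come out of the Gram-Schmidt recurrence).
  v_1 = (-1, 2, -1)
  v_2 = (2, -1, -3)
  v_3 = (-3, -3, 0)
Orthogonal basis:
  u_1 = (-1, 2, -1)
  u_2 = (11/6, -2/3, -19/6)
  u_3 = (-252/83, -180/83, -108/83)

Apply the Gram-Schmidt recurrence
  u_1 = v_1
  u_i = v_i − Σ_{j<i} ((v_i · u_j) / (u_j · u_j)) · u_j.

Step by step this gives:
  u_1 = (-1, 2, -1)
  u_2 = (11/6, -2/3, -19/6)
  u_3 = (-252/83, -180/83, -108/83)

Orthogonality check:
  u_2 · u_1 = 0 (should be 0)
  u_3 · u_1 = 0 (should be 0)
  u_3 · u_2 = 0 (should be 0)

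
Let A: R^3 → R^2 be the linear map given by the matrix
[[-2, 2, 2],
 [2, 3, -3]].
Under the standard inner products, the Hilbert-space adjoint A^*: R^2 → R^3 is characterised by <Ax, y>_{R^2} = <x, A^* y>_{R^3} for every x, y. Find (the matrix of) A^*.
A^* = A^T =
[[-2, 2],
 [2, 3],
 [2, -3]]

For real matrices with standard dot products, the defining identity <Ax, y> = <x, A^* y> gives (Ax)^T y = x^T (A^*) y, i.e. x^T A^T y = x^T (A^*) y. Since this holds for all x, y, we must have A^* = A^T. Therefore
A^* =
[[-2, 2],
 [2, 3],
 [2, -3]].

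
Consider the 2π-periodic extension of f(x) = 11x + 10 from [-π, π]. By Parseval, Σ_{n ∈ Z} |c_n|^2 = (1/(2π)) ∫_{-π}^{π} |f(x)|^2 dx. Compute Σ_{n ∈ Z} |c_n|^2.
Σ |c_n|^2 = 121π^2/3 + 100

Expand and integrate term by term over [-π, π]:
  ∫ (11x)^2 dx = 121·(2π^3/3); ∫ 2·11·(10)·x dx = 0 (odd integrand); ∫ 10^2 dx = 100·2π.
So (1/(2π)) ∫_{-π}^{π} (11x + 10)^2 dx = 121π^2/3 + 100 = 121π^2/3 + 100.
Parseval ⇒ Σ |c_n|^2 = 121π^2/3 + 100.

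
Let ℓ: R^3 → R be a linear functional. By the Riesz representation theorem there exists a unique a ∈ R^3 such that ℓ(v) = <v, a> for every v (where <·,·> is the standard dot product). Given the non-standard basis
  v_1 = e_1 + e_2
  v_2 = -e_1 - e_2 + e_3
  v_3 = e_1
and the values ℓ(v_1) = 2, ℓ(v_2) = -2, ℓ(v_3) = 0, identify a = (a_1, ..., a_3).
a = (0, 2, 0)

Write a = (a_1, ..., a_3) in the standard basis. For each basis vector v_i, ℓ(v_i) = <v_i, a> is a linear equation in the a_j's. Collect the n equations into a matrix system V a = ℓ, where row i of V is v_i (expressed in the standard basis). Since V is invertible (lower-triangular with 1s on the diagonal, up to permutation), solve by back-substitution:
  V =
[[1, 1, 0],
 [-1, -1, 1],
 [1, 0, 0]]
  V a = (2, -2, 0)
Solving gives a = (0, 2, 0).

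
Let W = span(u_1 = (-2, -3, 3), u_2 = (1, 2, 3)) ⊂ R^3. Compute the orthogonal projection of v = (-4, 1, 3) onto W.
proj_W(v) = (-238/307, -287/307, 987/307)

Set up U = [u_1 | ... | u_2] ∈ R^(3×2). The projector onto W = col(U) is P = U (U^T U)^(-1) U^T.
Compute U^T U =
  [22, 1]
  [1, 14],
and U^T v = (14, 7).
Solve U^T U · c = U^T v for the coefficients: c = (189/307, 140/307). The projection is proj_W(v) = U c.
Check: (v - proj_W(v)) · u_1 = 0  (should be 0).
Check: (v - proj_W(v)) · u_2 = 0  (should be 0).
Result: proj_W(v) = (-238/307, -287/307, 987/307).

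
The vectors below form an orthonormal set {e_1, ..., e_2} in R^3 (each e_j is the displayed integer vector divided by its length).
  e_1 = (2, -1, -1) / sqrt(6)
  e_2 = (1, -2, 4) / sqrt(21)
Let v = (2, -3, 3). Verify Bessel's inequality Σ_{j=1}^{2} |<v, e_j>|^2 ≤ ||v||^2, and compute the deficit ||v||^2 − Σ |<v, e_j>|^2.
Σ |<v, e_j>|^2 = 152/7; ||v||^2 = 22; deficit = 2/7

Write each e_j = u_j / sqrt(<u_j, u_j>) where u_j is the displayed integer vector. Then <v, e_j> = <v, u_j> / sqrt(<u_j, u_j>), so |<v, e_j>|^2 = <v, u_j>^2 / <u_j, u_j>.
Coefficients: <v, e_1> = 4/sqrt(6), <v, e_2> = 20/sqrt(21).
Square and sum: Σ |<v, e_j>|^2 = 152/7.
Compute ||v||^2 = v·v = 22.
Deficit = 22 − 152/7 = 2/7 ≥ 0, confirming Bessel's inequality. (The deficit equals ||v − Σ <v,e_j> e_j||^2, the squared distance from v to span{e_j}.)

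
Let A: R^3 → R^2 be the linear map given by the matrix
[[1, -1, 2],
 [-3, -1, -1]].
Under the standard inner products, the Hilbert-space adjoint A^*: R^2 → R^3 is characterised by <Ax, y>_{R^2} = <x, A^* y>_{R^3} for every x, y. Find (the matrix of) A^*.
A^* = A^T =
[[1, -3],
 [-1, -1],
 [2, -1]]

For real matrices with standard dot products, the defining identity <Ax, y> = <x, A^* y> gives (Ax)^T y = x^T (A^*) y, i.e. x^T A^T y = x^T (A^*) y. Since this holds for all x, y, we must have A^* = A^T. Therefore
A^* =
[[1, -3],
 [-1, -1],
 [2, -1]].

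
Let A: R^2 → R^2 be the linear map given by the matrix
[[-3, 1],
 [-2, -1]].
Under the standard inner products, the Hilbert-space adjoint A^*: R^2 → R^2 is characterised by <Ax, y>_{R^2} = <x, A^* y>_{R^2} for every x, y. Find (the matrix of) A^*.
A^* = A^T =
[[-3, -2],
 [1, -1]]

For real matrices with standard dot products, the defining identity <Ax, y> = <x, A^* y> gives (Ax)^T y = x^T (A^*) y, i.e. x^T A^T y = x^T (A^*) y. Since this holds for all x, y, we must have A^* = A^T. Therefore
A^* =
[[-3, -2],
 [1, -1]].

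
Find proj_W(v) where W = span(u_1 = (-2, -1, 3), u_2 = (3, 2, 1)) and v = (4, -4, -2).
proj_W(v) = (194/171, 86/171, -412/171)

Set up U = [u_1 | ... | u_2] ∈ R^(3×2). The projector onto W = col(U) is P = U (U^T U)^(-1) U^T.
Compute U^T U =
  [14, -5]
  [-5, 14],
and U^T v = (-10, 2).
Solve U^T U · c = U^T v for the coefficients: c = (-130/171, -22/171). The projection is proj_W(v) = U c.
Check: (v - proj_W(v)) · u_1 = 0  (should be 0).
Check: (v - proj_W(v)) · u_2 = 0  (should be 0).
Result: proj_W(v) = (194/171, 86/171, -412/171).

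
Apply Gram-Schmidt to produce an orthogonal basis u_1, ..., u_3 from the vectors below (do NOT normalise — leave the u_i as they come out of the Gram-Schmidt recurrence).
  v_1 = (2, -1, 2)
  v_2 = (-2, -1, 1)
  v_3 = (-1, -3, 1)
Orthogonal basis:
  u_1 = (2, -1, 2)
  u_2 = (-16/9, -10/9, 11/9)
  u_3 = (13/53, -78/53, -52/53)

Apply the Gram-Schmidt recurrence
  u_1 = v_1
  u_i = v_i − Σ_{j<i} ((v_i · u_j) / (u_j · u_j)) · u_j.

Step by step this gives:
  u_1 = (2, -1, 2)
  u_2 = (-16/9, -10/9, 11/9)
  u_3 = (13/53, -78/53, -52/53)

Orthogonality check:
  u_2 · u_1 = 0 (should be 0)
  u_3 · u_1 = 0 (should be 0)
  u_3 · u_2 = 0 (should be 0)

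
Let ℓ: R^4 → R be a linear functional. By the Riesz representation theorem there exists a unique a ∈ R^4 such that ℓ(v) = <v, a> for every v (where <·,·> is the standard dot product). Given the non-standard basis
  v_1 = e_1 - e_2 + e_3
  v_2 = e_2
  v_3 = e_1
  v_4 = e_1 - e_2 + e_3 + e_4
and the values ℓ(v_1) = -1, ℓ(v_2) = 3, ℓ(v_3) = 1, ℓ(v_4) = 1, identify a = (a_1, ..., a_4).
a = (1, 3, 1, 2)

Write a = (a_1, ..., a_4) in the standard basis. For each basis vector v_i, ℓ(v_i) = <v_i, a> is a linear equation in the a_j's. Collect the n equations into a matrix system V a = ℓ, where row i of V is v_i (expressed in the standard basis). Since V is invertible (lower-triangular with 1s on the diagonal, up to permutation), solve by back-substitution:
  V =
[[1, -1, 1, 0],
 [0, 1, 0, 0],
 [1, 0, 0, 0],
 [1, -1, 1, 1]]
  V a = (-1, 3, 1, 1)
Solving gives a = (1, 3, 1, 2).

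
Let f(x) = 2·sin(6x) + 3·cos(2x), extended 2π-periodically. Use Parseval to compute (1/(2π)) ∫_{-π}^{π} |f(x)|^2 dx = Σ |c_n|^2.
Σ |c_n|^2 = 13/2

Expand |f|^2 and use orthogonality of {sin(nx), cos(mx)} on [-π, π]:
  ∫_{-π}^{π} sin(nx)^2 dx = π, ∫ cos(mx)^2 dx = π, and cross terms integrate to 0.
So ∫_{-π}^{π} f(x)^2 dx = 2^2 · π + 3^2 · π = (4 + 9)π.
Divide by 2π: (4 + 9)/2 = 13/2.
By Parseval, this equals Σ |c_n|^2.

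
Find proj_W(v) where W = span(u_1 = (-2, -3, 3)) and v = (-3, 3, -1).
proj_W(v) = (6/11, 9/11, -9/11)

Set up U = [u_1 | ... | u_1] ∈ R^(3×1). The projector onto W = col(U) is P = U (U^T U)^(-1) U^T.
Compute U^T U =
  [22],
and U^T v = (-6).
Solve U^T U · c = U^T v for the coefficients: c = (-3/11). The projection is proj_W(v) = U c.
Check: (v - proj_W(v)) · u_1 = 0  (should be 0).
Result: proj_W(v) = (6/11, 9/11, -9/11).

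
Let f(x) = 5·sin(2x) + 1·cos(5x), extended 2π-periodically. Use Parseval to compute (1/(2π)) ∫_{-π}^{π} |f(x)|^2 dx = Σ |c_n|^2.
Σ |c_n|^2 = 13

Expand |f|^2 and use orthogonality of {sin(nx), cos(mx)} on [-π, π]:
  ∫_{-π}^{π} sin(nx)^2 dx = π, ∫ cos(mx)^2 dx = π, and cross terms integrate to 0.
So ∫_{-π}^{π} f(x)^2 dx = 5^2 · π + 1^2 · π = (25 + 1)π.
Divide by 2π: (25 + 1)/2 = 13.
By Parseval, this equals Σ |c_n|^2.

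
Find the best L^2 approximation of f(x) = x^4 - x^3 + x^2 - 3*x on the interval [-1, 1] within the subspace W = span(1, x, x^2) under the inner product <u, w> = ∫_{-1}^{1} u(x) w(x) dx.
g(x) = 13*x^2/7 - 18*x/5 - 3/35

The best approximation g ∈ W is the orthogonal projection of f onto W. Writing g = a_0 + a_1 x + a_2 x^2, the coefficients solve the normal equations G · a = b where
  G_{ij} = <φ_i, φ_j> and b_i = <f, φ_i>, with φ_0 = 1, φ_1 = x, φ_2 = x^2.
G =
  [2, 0, 2/3]
  [0, 2/3, 0]
  [2/3, 0, 2/5],
b = (16/15, -12/5, 24/35).
Solving gives a_0 = -3/35, a_1 = -18/5, a_2 = 13/7, so
  g(x) = 13*x^2/7 - 18*x/5 - 3/35.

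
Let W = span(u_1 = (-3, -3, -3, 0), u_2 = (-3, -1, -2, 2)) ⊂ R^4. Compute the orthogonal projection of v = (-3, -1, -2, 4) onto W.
proj_W(v) = (-11/3, -1/3, -2, 10/3)

Set up U = [u_1 | ... | u_2] ∈ R^(4×2). The projector onto W = col(U) is P = U (U^T U)^(-1) U^T.
Compute U^T U =
  [27, 18]
  [18, 18],
and U^T v = (18, 22).
Solve U^T U · c = U^T v for the coefficients: c = (-4/9, 5/3). The projection is proj_W(v) = U c.
Check: (v - proj_W(v)) · u_1 = 0  (should be 0).
Check: (v - proj_W(v)) · u_2 = 0  (should be 0).
Result: proj_W(v) = (-11/3, -1/3, -2, 10/3).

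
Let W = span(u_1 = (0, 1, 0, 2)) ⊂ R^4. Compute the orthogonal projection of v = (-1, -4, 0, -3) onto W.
proj_W(v) = (0, -2, 0, -4)

Set up U = [u_1 | ... | u_1] ∈ R^(4×1). The projector onto W = col(U) is P = U (U^T U)^(-1) U^T.
Compute U^T U =
  [5],
and U^T v = (-10).
Solve U^T U · c = U^T v for the coefficients: c = (-2). The projection is proj_W(v) = U c.
Check: (v - proj_W(v)) · u_1 = 0  (should be 0).
Result: proj_W(v) = (0, -2, 0, -4).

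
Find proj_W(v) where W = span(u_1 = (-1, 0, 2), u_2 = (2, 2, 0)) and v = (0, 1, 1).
proj_W(v) = (2/9, 7/9, 10/9)

Set up U = [u_1 | ... | u_2] ∈ R^(3×2). The projector onto W = col(U) is P = U (U^T U)^(-1) U^T.
Compute U^T U =
  [5, -2]
  [-2, 8],
and U^T v = (2, 2).
Solve U^T U · c = U^T v for the coefficients: c = (5/9, 7/18). The projection is proj_W(v) = U c.
Check: (v - proj_W(v)) · u_1 = 0  (should be 0).
Check: (v - proj_W(v)) · u_2 = 0  (should be 0).
Result: proj_W(v) = (2/9, 7/9, 10/9).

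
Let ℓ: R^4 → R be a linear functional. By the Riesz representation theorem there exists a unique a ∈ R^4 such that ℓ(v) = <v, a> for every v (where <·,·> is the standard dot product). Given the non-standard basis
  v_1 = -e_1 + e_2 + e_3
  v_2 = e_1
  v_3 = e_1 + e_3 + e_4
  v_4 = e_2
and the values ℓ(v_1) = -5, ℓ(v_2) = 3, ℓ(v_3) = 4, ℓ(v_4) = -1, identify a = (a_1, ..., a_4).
a = (3, -1, -1, 2)

Write a = (a_1, ..., a_4) in the standard basis. For each basis vector v_i, ℓ(v_i) = <v_i, a> is a linear equation in the a_j's. Collect the n equations into a matrix system V a = ℓ, where row i of V is v_i (expressed in the standard basis). Since V is invertible (lower-triangular with 1s on the diagonal, up to permutation), solve by back-substitution:
  V =
[[-1, 1, 1, 0],
 [1, 0, 0, 0],
 [1, 0, 1, 1],
 [0, 1, 0, 0]]
  V a = (-5, 3, 4, -1)
Solving gives a = (3, -1, -1, 2).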